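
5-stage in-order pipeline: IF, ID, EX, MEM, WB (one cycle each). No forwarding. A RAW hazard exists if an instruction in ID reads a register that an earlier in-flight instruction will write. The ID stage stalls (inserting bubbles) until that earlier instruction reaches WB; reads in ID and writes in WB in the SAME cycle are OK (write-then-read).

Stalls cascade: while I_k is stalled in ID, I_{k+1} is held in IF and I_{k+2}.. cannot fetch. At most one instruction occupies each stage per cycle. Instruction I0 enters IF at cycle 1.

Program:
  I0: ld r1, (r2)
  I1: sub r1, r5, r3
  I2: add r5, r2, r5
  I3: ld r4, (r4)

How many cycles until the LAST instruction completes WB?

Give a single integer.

I0 ld r1 <- r2: IF@1 ID@2 stall=0 (-) EX@3 MEM@4 WB@5
I1 sub r1 <- r5,r3: IF@2 ID@3 stall=0 (-) EX@4 MEM@5 WB@6
I2 add r5 <- r2,r5: IF@3 ID@4 stall=0 (-) EX@5 MEM@6 WB@7
I3 ld r4 <- r4: IF@4 ID@5 stall=0 (-) EX@6 MEM@7 WB@8

Answer: 8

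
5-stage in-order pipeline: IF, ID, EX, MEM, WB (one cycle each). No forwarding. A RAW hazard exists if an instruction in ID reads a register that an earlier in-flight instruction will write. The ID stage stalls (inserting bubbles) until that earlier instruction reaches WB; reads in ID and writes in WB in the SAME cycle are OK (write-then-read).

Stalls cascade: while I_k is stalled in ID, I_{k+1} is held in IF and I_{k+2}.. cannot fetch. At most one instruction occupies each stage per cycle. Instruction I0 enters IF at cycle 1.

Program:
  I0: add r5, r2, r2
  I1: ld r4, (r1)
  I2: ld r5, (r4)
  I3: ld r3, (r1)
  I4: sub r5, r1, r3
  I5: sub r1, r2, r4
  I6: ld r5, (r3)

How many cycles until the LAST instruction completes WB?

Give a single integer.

Answer: 15

Derivation:
I0 add r5 <- r2,r2: IF@1 ID@2 stall=0 (-) EX@3 MEM@4 WB@5
I1 ld r4 <- r1: IF@2 ID@3 stall=0 (-) EX@4 MEM@5 WB@6
I2 ld r5 <- r4: IF@3 ID@4 stall=2 (RAW on I1.r4 (WB@6)) EX@7 MEM@8 WB@9
I3 ld r3 <- r1: IF@4 ID@7 stall=0 (-) EX@8 MEM@9 WB@10
I4 sub r5 <- r1,r3: IF@7 ID@8 stall=2 (RAW on I3.r3 (WB@10)) EX@11 MEM@12 WB@13
I5 sub r1 <- r2,r4: IF@8 ID@11 stall=0 (-) EX@12 MEM@13 WB@14
I6 ld r5 <- r3: IF@11 ID@12 stall=0 (-) EX@13 MEM@14 WB@15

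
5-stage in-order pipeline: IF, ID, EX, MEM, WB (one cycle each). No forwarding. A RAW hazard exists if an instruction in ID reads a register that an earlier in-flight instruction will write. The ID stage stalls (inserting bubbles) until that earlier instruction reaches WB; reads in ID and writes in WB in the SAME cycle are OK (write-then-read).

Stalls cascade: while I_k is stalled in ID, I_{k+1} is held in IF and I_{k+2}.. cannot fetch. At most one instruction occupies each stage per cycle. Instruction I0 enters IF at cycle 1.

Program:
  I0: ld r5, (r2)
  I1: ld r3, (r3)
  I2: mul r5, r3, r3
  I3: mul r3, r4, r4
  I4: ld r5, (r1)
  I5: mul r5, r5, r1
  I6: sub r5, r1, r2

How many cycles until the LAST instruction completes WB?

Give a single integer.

I0 ld r5 <- r2: IF@1 ID@2 stall=0 (-) EX@3 MEM@4 WB@5
I1 ld r3 <- r3: IF@2 ID@3 stall=0 (-) EX@4 MEM@5 WB@6
I2 mul r5 <- r3,r3: IF@3 ID@4 stall=2 (RAW on I1.r3 (WB@6)) EX@7 MEM@8 WB@9
I3 mul r3 <- r4,r4: IF@4 ID@7 stall=0 (-) EX@8 MEM@9 WB@10
I4 ld r5 <- r1: IF@7 ID@8 stall=0 (-) EX@9 MEM@10 WB@11
I5 mul r5 <- r5,r1: IF@8 ID@9 stall=2 (RAW on I4.r5 (WB@11)) EX@12 MEM@13 WB@14
I6 sub r5 <- r1,r2: IF@9 ID@12 stall=0 (-) EX@13 MEM@14 WB@15

Answer: 15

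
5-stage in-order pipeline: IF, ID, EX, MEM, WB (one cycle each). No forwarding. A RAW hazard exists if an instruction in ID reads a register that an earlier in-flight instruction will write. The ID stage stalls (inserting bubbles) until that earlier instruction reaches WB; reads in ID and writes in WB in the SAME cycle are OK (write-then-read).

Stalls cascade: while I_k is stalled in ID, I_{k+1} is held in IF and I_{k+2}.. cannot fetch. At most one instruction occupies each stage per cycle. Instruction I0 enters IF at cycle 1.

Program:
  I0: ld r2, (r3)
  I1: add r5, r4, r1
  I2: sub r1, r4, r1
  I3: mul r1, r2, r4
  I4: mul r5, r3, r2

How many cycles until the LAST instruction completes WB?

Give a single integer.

I0 ld r2 <- r3: IF@1 ID@2 stall=0 (-) EX@3 MEM@4 WB@5
I1 add r5 <- r4,r1: IF@2 ID@3 stall=0 (-) EX@4 MEM@5 WB@6
I2 sub r1 <- r4,r1: IF@3 ID@4 stall=0 (-) EX@5 MEM@6 WB@7
I3 mul r1 <- r2,r4: IF@4 ID@5 stall=0 (-) EX@6 MEM@7 WB@8
I4 mul r5 <- r3,r2: IF@5 ID@6 stall=0 (-) EX@7 MEM@8 WB@9

Answer: 9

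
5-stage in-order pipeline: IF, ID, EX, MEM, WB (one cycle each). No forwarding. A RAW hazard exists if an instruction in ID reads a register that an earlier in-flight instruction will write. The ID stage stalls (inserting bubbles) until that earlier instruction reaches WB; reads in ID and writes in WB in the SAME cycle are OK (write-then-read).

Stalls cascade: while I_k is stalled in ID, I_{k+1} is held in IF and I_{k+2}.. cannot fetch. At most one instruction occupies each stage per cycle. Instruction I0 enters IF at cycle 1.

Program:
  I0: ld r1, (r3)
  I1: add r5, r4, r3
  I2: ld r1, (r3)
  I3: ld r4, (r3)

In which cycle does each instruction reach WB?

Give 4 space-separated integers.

Answer: 5 6 7 8

Derivation:
I0 ld r1 <- r3: IF@1 ID@2 stall=0 (-) EX@3 MEM@4 WB@5
I1 add r5 <- r4,r3: IF@2 ID@3 stall=0 (-) EX@4 MEM@5 WB@6
I2 ld r1 <- r3: IF@3 ID@4 stall=0 (-) EX@5 MEM@6 WB@7
I3 ld r4 <- r3: IF@4 ID@5 stall=0 (-) EX@6 MEM@7 WB@8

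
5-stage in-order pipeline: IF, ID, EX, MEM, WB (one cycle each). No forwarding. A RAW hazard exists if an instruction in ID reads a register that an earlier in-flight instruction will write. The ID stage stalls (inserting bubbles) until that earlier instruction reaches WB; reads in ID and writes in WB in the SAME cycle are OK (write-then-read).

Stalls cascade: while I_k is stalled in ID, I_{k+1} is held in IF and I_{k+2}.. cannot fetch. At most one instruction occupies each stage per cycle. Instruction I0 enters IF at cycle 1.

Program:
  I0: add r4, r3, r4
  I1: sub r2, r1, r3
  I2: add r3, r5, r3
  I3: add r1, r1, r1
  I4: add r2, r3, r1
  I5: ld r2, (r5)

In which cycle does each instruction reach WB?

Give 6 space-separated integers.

I0 add r4 <- r3,r4: IF@1 ID@2 stall=0 (-) EX@3 MEM@4 WB@5
I1 sub r2 <- r1,r3: IF@2 ID@3 stall=0 (-) EX@4 MEM@5 WB@6
I2 add r3 <- r5,r3: IF@3 ID@4 stall=0 (-) EX@5 MEM@6 WB@7
I3 add r1 <- r1,r1: IF@4 ID@5 stall=0 (-) EX@6 MEM@7 WB@8
I4 add r2 <- r3,r1: IF@5 ID@6 stall=2 (RAW on I3.r1 (WB@8)) EX@9 MEM@10 WB@11
I5 ld r2 <- r5: IF@6 ID@9 stall=0 (-) EX@10 MEM@11 WB@12

Answer: 5 6 7 8 11 12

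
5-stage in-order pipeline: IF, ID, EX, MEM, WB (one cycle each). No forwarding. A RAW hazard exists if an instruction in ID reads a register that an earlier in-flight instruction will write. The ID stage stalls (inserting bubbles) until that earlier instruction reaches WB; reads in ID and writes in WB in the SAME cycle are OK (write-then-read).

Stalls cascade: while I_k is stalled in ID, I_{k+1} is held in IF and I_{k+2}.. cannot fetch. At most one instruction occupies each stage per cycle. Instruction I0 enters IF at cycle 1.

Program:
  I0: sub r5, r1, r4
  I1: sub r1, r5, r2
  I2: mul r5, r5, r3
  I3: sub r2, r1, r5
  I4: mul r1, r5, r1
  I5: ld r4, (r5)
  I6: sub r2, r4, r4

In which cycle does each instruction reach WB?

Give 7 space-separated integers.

Answer: 5 8 9 12 13 14 17

Derivation:
I0 sub r5 <- r1,r4: IF@1 ID@2 stall=0 (-) EX@3 MEM@4 WB@5
I1 sub r1 <- r5,r2: IF@2 ID@3 stall=2 (RAW on I0.r5 (WB@5)) EX@6 MEM@7 WB@8
I2 mul r5 <- r5,r3: IF@3 ID@6 stall=0 (-) EX@7 MEM@8 WB@9
I3 sub r2 <- r1,r5: IF@6 ID@7 stall=2 (RAW on I2.r5 (WB@9)) EX@10 MEM@11 WB@12
I4 mul r1 <- r5,r1: IF@7 ID@10 stall=0 (-) EX@11 MEM@12 WB@13
I5 ld r4 <- r5: IF@10 ID@11 stall=0 (-) EX@12 MEM@13 WB@14
I6 sub r2 <- r4,r4: IF@11 ID@12 stall=2 (RAW on I5.r4 (WB@14)) EX@15 MEM@16 WB@17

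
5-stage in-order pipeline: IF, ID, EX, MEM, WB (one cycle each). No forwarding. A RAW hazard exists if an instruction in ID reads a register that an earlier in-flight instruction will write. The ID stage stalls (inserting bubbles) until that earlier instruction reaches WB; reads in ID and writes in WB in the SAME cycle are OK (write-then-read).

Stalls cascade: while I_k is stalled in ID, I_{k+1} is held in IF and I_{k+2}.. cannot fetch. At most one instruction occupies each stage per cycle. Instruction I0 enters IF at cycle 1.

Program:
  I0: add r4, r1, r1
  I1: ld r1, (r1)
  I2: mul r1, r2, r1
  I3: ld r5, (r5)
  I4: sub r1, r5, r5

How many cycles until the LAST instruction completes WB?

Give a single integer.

I0 add r4 <- r1,r1: IF@1 ID@2 stall=0 (-) EX@3 MEM@4 WB@5
I1 ld r1 <- r1: IF@2 ID@3 stall=0 (-) EX@4 MEM@5 WB@6
I2 mul r1 <- r2,r1: IF@3 ID@4 stall=2 (RAW on I1.r1 (WB@6)) EX@7 MEM@8 WB@9
I3 ld r5 <- r5: IF@4 ID@7 stall=0 (-) EX@8 MEM@9 WB@10
I4 sub r1 <- r5,r5: IF@7 ID@8 stall=2 (RAW on I3.r5 (WB@10)) EX@11 MEM@12 WB@13

Answer: 13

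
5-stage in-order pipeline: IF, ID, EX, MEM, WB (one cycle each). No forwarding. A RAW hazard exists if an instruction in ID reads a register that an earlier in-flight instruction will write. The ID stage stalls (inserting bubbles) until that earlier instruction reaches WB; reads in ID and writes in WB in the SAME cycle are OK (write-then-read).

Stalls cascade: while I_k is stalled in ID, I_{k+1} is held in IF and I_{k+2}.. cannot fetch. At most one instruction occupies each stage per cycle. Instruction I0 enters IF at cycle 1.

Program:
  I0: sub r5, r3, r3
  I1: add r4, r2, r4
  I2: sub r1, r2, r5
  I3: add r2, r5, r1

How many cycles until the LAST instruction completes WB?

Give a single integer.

I0 sub r5 <- r3,r3: IF@1 ID@2 stall=0 (-) EX@3 MEM@4 WB@5
I1 add r4 <- r2,r4: IF@2 ID@3 stall=0 (-) EX@4 MEM@5 WB@6
I2 sub r1 <- r2,r5: IF@3 ID@4 stall=1 (RAW on I0.r5 (WB@5)) EX@6 MEM@7 WB@8
I3 add r2 <- r5,r1: IF@4 ID@6 stall=2 (RAW on I2.r1 (WB@8)) EX@9 MEM@10 WB@11

Answer: 11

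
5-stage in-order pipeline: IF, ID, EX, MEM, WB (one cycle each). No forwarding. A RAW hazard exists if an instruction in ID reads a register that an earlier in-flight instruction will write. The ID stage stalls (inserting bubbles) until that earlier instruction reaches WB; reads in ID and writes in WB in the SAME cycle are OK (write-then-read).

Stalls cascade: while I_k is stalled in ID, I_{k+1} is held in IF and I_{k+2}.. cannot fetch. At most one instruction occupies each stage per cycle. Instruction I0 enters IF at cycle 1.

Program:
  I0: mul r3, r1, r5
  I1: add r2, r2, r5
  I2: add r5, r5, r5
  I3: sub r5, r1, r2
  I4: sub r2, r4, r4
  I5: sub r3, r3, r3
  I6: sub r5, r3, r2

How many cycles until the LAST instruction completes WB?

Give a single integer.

Answer: 14

Derivation:
I0 mul r3 <- r1,r5: IF@1 ID@2 stall=0 (-) EX@3 MEM@4 WB@5
I1 add r2 <- r2,r5: IF@2 ID@3 stall=0 (-) EX@4 MEM@5 WB@6
I2 add r5 <- r5,r5: IF@3 ID@4 stall=0 (-) EX@5 MEM@6 WB@7
I3 sub r5 <- r1,r2: IF@4 ID@5 stall=1 (RAW on I1.r2 (WB@6)) EX@7 MEM@8 WB@9
I4 sub r2 <- r4,r4: IF@5 ID@7 stall=0 (-) EX@8 MEM@9 WB@10
I5 sub r3 <- r3,r3: IF@7 ID@8 stall=0 (-) EX@9 MEM@10 WB@11
I6 sub r5 <- r3,r2: IF@8 ID@9 stall=2 (RAW on I5.r3 (WB@11)) EX@12 MEM@13 WB@14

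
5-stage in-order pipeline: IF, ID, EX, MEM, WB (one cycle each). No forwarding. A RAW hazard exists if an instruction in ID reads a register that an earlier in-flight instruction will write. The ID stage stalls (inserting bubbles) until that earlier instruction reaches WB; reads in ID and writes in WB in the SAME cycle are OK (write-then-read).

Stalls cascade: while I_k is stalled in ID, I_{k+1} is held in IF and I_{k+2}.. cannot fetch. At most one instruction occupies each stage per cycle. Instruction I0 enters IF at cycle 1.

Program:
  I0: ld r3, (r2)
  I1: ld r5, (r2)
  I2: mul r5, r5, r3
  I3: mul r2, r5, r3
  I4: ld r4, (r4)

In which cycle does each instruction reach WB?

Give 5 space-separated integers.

Answer: 5 6 9 12 13

Derivation:
I0 ld r3 <- r2: IF@1 ID@2 stall=0 (-) EX@3 MEM@4 WB@5
I1 ld r5 <- r2: IF@2 ID@3 stall=0 (-) EX@4 MEM@5 WB@6
I2 mul r5 <- r5,r3: IF@3 ID@4 stall=2 (RAW on I1.r5 (WB@6)) EX@7 MEM@8 WB@9
I3 mul r2 <- r5,r3: IF@4 ID@7 stall=2 (RAW on I2.r5 (WB@9)) EX@10 MEM@11 WB@12
I4 ld r4 <- r4: IF@7 ID@10 stall=0 (-) EX@11 MEM@12 WB@13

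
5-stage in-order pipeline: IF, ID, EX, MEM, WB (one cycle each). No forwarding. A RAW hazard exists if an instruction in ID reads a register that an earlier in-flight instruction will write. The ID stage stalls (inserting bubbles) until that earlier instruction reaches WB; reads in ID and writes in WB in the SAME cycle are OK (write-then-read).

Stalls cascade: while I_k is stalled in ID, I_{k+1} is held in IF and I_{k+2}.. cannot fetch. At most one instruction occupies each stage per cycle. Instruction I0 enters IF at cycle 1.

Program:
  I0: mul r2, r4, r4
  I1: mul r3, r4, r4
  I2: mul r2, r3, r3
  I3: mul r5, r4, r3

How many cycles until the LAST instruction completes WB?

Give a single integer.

Answer: 10

Derivation:
I0 mul r2 <- r4,r4: IF@1 ID@2 stall=0 (-) EX@3 MEM@4 WB@5
I1 mul r3 <- r4,r4: IF@2 ID@3 stall=0 (-) EX@4 MEM@5 WB@6
I2 mul r2 <- r3,r3: IF@3 ID@4 stall=2 (RAW on I1.r3 (WB@6)) EX@7 MEM@8 WB@9
I3 mul r5 <- r4,r3: IF@4 ID@7 stall=0 (-) EX@8 MEM@9 WB@10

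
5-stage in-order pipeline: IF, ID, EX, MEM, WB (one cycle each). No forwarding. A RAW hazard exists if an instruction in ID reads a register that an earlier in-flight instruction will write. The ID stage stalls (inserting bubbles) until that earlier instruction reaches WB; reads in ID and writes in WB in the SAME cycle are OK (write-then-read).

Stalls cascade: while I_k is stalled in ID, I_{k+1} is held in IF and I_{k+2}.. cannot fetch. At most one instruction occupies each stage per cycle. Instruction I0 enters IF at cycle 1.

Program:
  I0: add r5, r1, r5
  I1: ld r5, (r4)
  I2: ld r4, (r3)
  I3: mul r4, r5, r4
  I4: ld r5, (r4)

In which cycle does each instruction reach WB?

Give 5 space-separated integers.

I0 add r5 <- r1,r5: IF@1 ID@2 stall=0 (-) EX@3 MEM@4 WB@5
I1 ld r5 <- r4: IF@2 ID@3 stall=0 (-) EX@4 MEM@5 WB@6
I2 ld r4 <- r3: IF@3 ID@4 stall=0 (-) EX@5 MEM@6 WB@7
I3 mul r4 <- r5,r4: IF@4 ID@5 stall=2 (RAW on I2.r4 (WB@7)) EX@8 MEM@9 WB@10
I4 ld r5 <- r4: IF@5 ID@8 stall=2 (RAW on I3.r4 (WB@10)) EX@11 MEM@12 WB@13

Answer: 5 6 7 10 13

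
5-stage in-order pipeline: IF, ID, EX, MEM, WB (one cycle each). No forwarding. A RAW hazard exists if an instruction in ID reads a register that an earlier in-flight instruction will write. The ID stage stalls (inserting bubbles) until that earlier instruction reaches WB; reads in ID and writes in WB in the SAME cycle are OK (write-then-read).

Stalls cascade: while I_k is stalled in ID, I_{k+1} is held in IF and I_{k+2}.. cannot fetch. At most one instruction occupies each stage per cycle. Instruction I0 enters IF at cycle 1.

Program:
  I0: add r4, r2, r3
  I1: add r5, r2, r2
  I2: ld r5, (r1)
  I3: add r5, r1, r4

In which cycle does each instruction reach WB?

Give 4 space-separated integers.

Answer: 5 6 7 8

Derivation:
I0 add r4 <- r2,r3: IF@1 ID@2 stall=0 (-) EX@3 MEM@4 WB@5
I1 add r5 <- r2,r2: IF@2 ID@3 stall=0 (-) EX@4 MEM@5 WB@6
I2 ld r5 <- r1: IF@3 ID@4 stall=0 (-) EX@5 MEM@6 WB@7
I3 add r5 <- r1,r4: IF@4 ID@5 stall=0 (-) EX@6 MEM@7 WB@8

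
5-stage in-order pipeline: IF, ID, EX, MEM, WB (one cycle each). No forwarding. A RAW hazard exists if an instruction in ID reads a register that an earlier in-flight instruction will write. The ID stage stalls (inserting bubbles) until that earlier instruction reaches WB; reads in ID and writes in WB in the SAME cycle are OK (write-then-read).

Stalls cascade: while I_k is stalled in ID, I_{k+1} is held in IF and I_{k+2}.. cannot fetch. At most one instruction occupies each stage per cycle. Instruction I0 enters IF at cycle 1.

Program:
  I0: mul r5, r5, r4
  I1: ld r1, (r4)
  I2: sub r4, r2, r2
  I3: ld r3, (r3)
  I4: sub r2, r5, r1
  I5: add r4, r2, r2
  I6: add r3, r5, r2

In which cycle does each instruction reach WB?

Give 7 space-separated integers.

Answer: 5 6 7 8 9 12 13

Derivation:
I0 mul r5 <- r5,r4: IF@1 ID@2 stall=0 (-) EX@3 MEM@4 WB@5
I1 ld r1 <- r4: IF@2 ID@3 stall=0 (-) EX@4 MEM@5 WB@6
I2 sub r4 <- r2,r2: IF@3 ID@4 stall=0 (-) EX@5 MEM@6 WB@7
I3 ld r3 <- r3: IF@4 ID@5 stall=0 (-) EX@6 MEM@7 WB@8
I4 sub r2 <- r5,r1: IF@5 ID@6 stall=0 (-) EX@7 MEM@8 WB@9
I5 add r4 <- r2,r2: IF@6 ID@7 stall=2 (RAW on I4.r2 (WB@9)) EX@10 MEM@11 WB@12
I6 add r3 <- r5,r2: IF@7 ID@10 stall=0 (-) EX@11 MEM@12 WB@13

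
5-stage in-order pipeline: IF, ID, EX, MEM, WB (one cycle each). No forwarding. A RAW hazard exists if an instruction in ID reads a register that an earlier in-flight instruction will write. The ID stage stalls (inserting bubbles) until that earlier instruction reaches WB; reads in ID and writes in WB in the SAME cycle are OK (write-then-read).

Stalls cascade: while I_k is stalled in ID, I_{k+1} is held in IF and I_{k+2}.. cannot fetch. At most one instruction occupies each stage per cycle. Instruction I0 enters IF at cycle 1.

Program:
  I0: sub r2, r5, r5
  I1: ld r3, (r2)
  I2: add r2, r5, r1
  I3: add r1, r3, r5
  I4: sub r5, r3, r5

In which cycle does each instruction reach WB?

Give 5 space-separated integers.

Answer: 5 8 9 11 12

Derivation:
I0 sub r2 <- r5,r5: IF@1 ID@2 stall=0 (-) EX@3 MEM@4 WB@5
I1 ld r3 <- r2: IF@2 ID@3 stall=2 (RAW on I0.r2 (WB@5)) EX@6 MEM@7 WB@8
I2 add r2 <- r5,r1: IF@3 ID@6 stall=0 (-) EX@7 MEM@8 WB@9
I3 add r1 <- r3,r5: IF@6 ID@7 stall=1 (RAW on I1.r3 (WB@8)) EX@9 MEM@10 WB@11
I4 sub r5 <- r3,r5: IF@7 ID@9 stall=0 (-) EX@10 MEM@11 WB@12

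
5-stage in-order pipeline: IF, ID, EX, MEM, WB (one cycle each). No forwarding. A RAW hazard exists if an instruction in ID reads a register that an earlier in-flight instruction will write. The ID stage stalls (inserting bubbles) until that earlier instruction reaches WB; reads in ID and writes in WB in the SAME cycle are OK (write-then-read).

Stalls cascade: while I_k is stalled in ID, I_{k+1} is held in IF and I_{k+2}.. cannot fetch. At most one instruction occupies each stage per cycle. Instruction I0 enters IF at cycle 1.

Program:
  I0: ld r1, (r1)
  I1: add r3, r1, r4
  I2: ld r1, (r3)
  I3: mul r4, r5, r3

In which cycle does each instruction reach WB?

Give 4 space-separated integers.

I0 ld r1 <- r1: IF@1 ID@2 stall=0 (-) EX@3 MEM@4 WB@5
I1 add r3 <- r1,r4: IF@2 ID@3 stall=2 (RAW on I0.r1 (WB@5)) EX@6 MEM@7 WB@8
I2 ld r1 <- r3: IF@3 ID@6 stall=2 (RAW on I1.r3 (WB@8)) EX@9 MEM@10 WB@11
I3 mul r4 <- r5,r3: IF@6 ID@9 stall=0 (-) EX@10 MEM@11 WB@12

Answer: 5 8 11 12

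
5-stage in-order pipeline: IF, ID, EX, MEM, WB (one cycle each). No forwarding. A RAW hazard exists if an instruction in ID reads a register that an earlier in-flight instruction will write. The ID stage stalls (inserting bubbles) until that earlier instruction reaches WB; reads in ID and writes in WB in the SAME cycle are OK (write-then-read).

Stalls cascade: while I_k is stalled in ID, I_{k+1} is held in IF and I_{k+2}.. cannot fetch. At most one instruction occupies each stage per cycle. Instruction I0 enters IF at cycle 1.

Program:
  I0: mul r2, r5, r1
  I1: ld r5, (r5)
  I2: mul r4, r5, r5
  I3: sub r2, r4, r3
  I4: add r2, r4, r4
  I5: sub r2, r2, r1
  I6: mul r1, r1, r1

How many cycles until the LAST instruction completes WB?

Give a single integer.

I0 mul r2 <- r5,r1: IF@1 ID@2 stall=0 (-) EX@3 MEM@4 WB@5
I1 ld r5 <- r5: IF@2 ID@3 stall=0 (-) EX@4 MEM@5 WB@6
I2 mul r4 <- r5,r5: IF@3 ID@4 stall=2 (RAW on I1.r5 (WB@6)) EX@7 MEM@8 WB@9
I3 sub r2 <- r4,r3: IF@4 ID@7 stall=2 (RAW on I2.r4 (WB@9)) EX@10 MEM@11 WB@12
I4 add r2 <- r4,r4: IF@7 ID@10 stall=0 (-) EX@11 MEM@12 WB@13
I5 sub r2 <- r2,r1: IF@10 ID@11 stall=2 (RAW on I4.r2 (WB@13)) EX@14 MEM@15 WB@16
I6 mul r1 <- r1,r1: IF@11 ID@14 stall=0 (-) EX@15 MEM@16 WB@17

Answer: 17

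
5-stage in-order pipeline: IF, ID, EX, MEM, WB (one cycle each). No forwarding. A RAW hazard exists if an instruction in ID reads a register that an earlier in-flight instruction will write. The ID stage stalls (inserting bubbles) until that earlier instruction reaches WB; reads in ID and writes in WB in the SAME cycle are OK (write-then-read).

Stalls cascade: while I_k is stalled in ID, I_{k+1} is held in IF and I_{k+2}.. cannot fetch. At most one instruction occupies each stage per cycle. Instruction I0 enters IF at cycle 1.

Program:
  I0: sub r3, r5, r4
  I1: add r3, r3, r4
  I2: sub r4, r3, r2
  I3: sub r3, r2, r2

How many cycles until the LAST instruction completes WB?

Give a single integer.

Answer: 12

Derivation:
I0 sub r3 <- r5,r4: IF@1 ID@2 stall=0 (-) EX@3 MEM@4 WB@5
I1 add r3 <- r3,r4: IF@2 ID@3 stall=2 (RAW on I0.r3 (WB@5)) EX@6 MEM@7 WB@8
I2 sub r4 <- r3,r2: IF@3 ID@6 stall=2 (RAW on I1.r3 (WB@8)) EX@9 MEM@10 WB@11
I3 sub r3 <- r2,r2: IF@6 ID@9 stall=0 (-) EX@10 MEM@11 WB@12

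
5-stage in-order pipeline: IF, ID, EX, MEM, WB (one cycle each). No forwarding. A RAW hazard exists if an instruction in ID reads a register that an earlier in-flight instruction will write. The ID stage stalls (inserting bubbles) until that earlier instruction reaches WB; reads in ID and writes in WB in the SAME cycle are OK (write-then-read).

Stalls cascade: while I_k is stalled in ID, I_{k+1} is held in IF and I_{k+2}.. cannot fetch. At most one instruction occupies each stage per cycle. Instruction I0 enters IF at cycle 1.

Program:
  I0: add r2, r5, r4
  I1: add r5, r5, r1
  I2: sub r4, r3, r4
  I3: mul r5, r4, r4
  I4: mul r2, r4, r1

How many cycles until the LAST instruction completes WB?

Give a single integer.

I0 add r2 <- r5,r4: IF@1 ID@2 stall=0 (-) EX@3 MEM@4 WB@5
I1 add r5 <- r5,r1: IF@2 ID@3 stall=0 (-) EX@4 MEM@5 WB@6
I2 sub r4 <- r3,r4: IF@3 ID@4 stall=0 (-) EX@5 MEM@6 WB@7
I3 mul r5 <- r4,r4: IF@4 ID@5 stall=2 (RAW on I2.r4 (WB@7)) EX@8 MEM@9 WB@10
I4 mul r2 <- r4,r1: IF@5 ID@8 stall=0 (-) EX@9 MEM@10 WB@11

Answer: 11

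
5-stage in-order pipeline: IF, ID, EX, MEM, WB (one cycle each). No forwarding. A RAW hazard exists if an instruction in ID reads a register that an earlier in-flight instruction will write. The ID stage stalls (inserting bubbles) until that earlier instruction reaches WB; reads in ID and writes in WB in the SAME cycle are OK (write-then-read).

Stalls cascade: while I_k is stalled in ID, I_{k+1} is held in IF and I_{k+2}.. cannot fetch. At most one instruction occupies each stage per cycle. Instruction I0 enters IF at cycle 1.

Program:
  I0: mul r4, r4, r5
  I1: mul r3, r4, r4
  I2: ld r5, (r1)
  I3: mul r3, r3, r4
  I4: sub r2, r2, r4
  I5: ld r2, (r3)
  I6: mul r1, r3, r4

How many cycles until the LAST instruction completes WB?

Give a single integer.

Answer: 15

Derivation:
I0 mul r4 <- r4,r5: IF@1 ID@2 stall=0 (-) EX@3 MEM@4 WB@5
I1 mul r3 <- r4,r4: IF@2 ID@3 stall=2 (RAW on I0.r4 (WB@5)) EX@6 MEM@7 WB@8
I2 ld r5 <- r1: IF@3 ID@6 stall=0 (-) EX@7 MEM@8 WB@9
I3 mul r3 <- r3,r4: IF@6 ID@7 stall=1 (RAW on I1.r3 (WB@8)) EX@9 MEM@10 WB@11
I4 sub r2 <- r2,r4: IF@7 ID@9 stall=0 (-) EX@10 MEM@11 WB@12
I5 ld r2 <- r3: IF@9 ID@10 stall=1 (RAW on I3.r3 (WB@11)) EX@12 MEM@13 WB@14
I6 mul r1 <- r3,r4: IF@10 ID@12 stall=0 (-) EX@13 MEM@14 WB@15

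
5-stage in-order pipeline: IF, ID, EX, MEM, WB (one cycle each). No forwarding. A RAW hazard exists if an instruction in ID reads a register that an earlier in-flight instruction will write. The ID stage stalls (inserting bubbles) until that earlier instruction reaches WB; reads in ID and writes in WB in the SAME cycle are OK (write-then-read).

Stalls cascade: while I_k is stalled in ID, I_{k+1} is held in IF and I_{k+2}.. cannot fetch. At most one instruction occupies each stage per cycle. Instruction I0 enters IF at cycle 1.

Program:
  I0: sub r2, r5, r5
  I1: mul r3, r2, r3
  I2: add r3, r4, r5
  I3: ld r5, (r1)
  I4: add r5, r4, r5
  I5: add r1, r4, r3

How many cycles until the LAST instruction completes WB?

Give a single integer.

I0 sub r2 <- r5,r5: IF@1 ID@2 stall=0 (-) EX@3 MEM@4 WB@5
I1 mul r3 <- r2,r3: IF@2 ID@3 stall=2 (RAW on I0.r2 (WB@5)) EX@6 MEM@7 WB@8
I2 add r3 <- r4,r5: IF@3 ID@6 stall=0 (-) EX@7 MEM@8 WB@9
I3 ld r5 <- r1: IF@6 ID@7 stall=0 (-) EX@8 MEM@9 WB@10
I4 add r5 <- r4,r5: IF@7 ID@8 stall=2 (RAW on I3.r5 (WB@10)) EX@11 MEM@12 WB@13
I5 add r1 <- r4,r3: IF@8 ID@11 stall=0 (-) EX@12 MEM@13 WB@14

Answer: 14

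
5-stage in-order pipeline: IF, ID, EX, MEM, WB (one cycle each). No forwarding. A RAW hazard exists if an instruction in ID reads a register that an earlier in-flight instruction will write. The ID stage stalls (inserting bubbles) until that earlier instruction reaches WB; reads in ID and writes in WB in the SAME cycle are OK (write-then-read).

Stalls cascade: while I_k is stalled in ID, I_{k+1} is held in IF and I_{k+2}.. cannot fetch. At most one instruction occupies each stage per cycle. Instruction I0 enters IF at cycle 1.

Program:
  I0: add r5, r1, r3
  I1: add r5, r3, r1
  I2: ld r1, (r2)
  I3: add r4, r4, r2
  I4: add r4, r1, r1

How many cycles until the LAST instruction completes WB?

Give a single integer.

I0 add r5 <- r1,r3: IF@1 ID@2 stall=0 (-) EX@3 MEM@4 WB@5
I1 add r5 <- r3,r1: IF@2 ID@3 stall=0 (-) EX@4 MEM@5 WB@6
I2 ld r1 <- r2: IF@3 ID@4 stall=0 (-) EX@5 MEM@6 WB@7
I3 add r4 <- r4,r2: IF@4 ID@5 stall=0 (-) EX@6 MEM@7 WB@8
I4 add r4 <- r1,r1: IF@5 ID@6 stall=1 (RAW on I2.r1 (WB@7)) EX@8 MEM@9 WB@10

Answer: 10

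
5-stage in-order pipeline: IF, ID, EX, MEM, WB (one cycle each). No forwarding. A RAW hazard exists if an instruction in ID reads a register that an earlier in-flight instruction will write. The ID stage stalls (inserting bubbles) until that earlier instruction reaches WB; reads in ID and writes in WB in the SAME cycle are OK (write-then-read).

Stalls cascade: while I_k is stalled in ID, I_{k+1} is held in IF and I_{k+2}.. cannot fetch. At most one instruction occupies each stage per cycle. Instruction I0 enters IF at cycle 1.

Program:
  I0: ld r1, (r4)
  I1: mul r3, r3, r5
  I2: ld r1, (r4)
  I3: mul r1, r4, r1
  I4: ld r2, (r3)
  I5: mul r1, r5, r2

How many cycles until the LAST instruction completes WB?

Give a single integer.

Answer: 14

Derivation:
I0 ld r1 <- r4: IF@1 ID@2 stall=0 (-) EX@3 MEM@4 WB@5
I1 mul r3 <- r3,r5: IF@2 ID@3 stall=0 (-) EX@4 MEM@5 WB@6
I2 ld r1 <- r4: IF@3 ID@4 stall=0 (-) EX@5 MEM@6 WB@7
I3 mul r1 <- r4,r1: IF@4 ID@5 stall=2 (RAW on I2.r1 (WB@7)) EX@8 MEM@9 WB@10
I4 ld r2 <- r3: IF@5 ID@8 stall=0 (-) EX@9 MEM@10 WB@11
I5 mul r1 <- r5,r2: IF@8 ID@9 stall=2 (RAW on I4.r2 (WB@11)) EX@12 MEM@13 WB@14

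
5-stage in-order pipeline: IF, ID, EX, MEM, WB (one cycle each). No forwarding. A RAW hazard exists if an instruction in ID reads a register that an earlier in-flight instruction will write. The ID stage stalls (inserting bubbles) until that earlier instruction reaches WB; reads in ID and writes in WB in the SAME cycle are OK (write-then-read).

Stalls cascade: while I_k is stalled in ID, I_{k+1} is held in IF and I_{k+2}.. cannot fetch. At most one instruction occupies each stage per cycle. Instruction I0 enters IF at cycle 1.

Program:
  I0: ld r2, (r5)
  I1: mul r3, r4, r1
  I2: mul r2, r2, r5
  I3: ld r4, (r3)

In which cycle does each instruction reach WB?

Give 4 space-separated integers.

Answer: 5 6 8 9

Derivation:
I0 ld r2 <- r5: IF@1 ID@2 stall=0 (-) EX@3 MEM@4 WB@5
I1 mul r3 <- r4,r1: IF@2 ID@3 stall=0 (-) EX@4 MEM@5 WB@6
I2 mul r2 <- r2,r5: IF@3 ID@4 stall=1 (RAW on I0.r2 (WB@5)) EX@6 MEM@7 WB@8
I3 ld r4 <- r3: IF@4 ID@6 stall=0 (-) EX@7 MEM@8 WB@9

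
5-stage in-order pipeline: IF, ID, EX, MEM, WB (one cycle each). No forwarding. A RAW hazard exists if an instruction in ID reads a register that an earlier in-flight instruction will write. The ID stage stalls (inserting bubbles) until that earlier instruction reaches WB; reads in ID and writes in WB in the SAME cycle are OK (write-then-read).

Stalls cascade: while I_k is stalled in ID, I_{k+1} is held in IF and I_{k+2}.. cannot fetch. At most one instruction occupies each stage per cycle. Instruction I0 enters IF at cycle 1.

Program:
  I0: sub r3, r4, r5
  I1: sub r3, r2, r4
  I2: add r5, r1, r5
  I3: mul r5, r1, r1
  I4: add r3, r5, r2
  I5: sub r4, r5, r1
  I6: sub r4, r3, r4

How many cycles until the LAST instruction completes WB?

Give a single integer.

Answer: 15

Derivation:
I0 sub r3 <- r4,r5: IF@1 ID@2 stall=0 (-) EX@3 MEM@4 WB@5
I1 sub r3 <- r2,r4: IF@2 ID@3 stall=0 (-) EX@4 MEM@5 WB@6
I2 add r5 <- r1,r5: IF@3 ID@4 stall=0 (-) EX@5 MEM@6 WB@7
I3 mul r5 <- r1,r1: IF@4 ID@5 stall=0 (-) EX@6 MEM@7 WB@8
I4 add r3 <- r5,r2: IF@5 ID@6 stall=2 (RAW on I3.r5 (WB@8)) EX@9 MEM@10 WB@11
I5 sub r4 <- r5,r1: IF@6 ID@9 stall=0 (-) EX@10 MEM@11 WB@12
I6 sub r4 <- r3,r4: IF@9 ID@10 stall=2 (RAW on I5.r4 (WB@12)) EX@13 MEM@14 WB@15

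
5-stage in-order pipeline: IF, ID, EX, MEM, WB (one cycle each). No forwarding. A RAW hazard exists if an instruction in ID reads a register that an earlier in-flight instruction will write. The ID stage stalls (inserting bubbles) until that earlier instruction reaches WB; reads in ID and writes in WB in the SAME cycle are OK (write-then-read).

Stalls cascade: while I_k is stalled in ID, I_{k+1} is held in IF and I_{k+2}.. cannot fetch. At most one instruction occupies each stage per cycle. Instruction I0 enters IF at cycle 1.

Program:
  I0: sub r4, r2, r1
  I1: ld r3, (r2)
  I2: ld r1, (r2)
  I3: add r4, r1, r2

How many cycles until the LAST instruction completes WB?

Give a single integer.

Answer: 10

Derivation:
I0 sub r4 <- r2,r1: IF@1 ID@2 stall=0 (-) EX@3 MEM@4 WB@5
I1 ld r3 <- r2: IF@2 ID@3 stall=0 (-) EX@4 MEM@5 WB@6
I2 ld r1 <- r2: IF@3 ID@4 stall=0 (-) EX@5 MEM@6 WB@7
I3 add r4 <- r1,r2: IF@4 ID@5 stall=2 (RAW on I2.r1 (WB@7)) EX@8 MEM@9 WB@10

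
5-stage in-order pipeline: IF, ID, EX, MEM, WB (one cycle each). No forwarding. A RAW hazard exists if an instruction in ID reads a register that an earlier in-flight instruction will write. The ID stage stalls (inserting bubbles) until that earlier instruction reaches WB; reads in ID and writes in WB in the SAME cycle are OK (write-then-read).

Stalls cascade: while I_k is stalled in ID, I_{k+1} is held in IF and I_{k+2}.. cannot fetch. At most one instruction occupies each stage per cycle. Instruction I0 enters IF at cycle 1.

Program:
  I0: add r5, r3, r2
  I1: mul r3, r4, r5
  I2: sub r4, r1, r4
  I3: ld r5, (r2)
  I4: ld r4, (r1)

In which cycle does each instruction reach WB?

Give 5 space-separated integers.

Answer: 5 8 9 10 11

Derivation:
I0 add r5 <- r3,r2: IF@1 ID@2 stall=0 (-) EX@3 MEM@4 WB@5
I1 mul r3 <- r4,r5: IF@2 ID@3 stall=2 (RAW on I0.r5 (WB@5)) EX@6 MEM@7 WB@8
I2 sub r4 <- r1,r4: IF@3 ID@6 stall=0 (-) EX@7 MEM@8 WB@9
I3 ld r5 <- r2: IF@6 ID@7 stall=0 (-) EX@8 MEM@9 WB@10
I4 ld r4 <- r1: IF@7 ID@8 stall=0 (-) EX@9 MEM@10 WB@11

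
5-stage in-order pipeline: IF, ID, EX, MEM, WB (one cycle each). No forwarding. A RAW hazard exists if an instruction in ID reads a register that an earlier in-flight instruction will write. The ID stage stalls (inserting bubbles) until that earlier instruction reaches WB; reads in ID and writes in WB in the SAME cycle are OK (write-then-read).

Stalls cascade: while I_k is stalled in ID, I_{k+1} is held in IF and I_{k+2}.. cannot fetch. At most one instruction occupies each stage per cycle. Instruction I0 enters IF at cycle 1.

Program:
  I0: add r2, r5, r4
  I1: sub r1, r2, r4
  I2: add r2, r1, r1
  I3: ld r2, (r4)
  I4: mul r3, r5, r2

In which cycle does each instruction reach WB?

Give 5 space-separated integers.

I0 add r2 <- r5,r4: IF@1 ID@2 stall=0 (-) EX@3 MEM@4 WB@5
I1 sub r1 <- r2,r4: IF@2 ID@3 stall=2 (RAW on I0.r2 (WB@5)) EX@6 MEM@7 WB@8
I2 add r2 <- r1,r1: IF@3 ID@6 stall=2 (RAW on I1.r1 (WB@8)) EX@9 MEM@10 WB@11
I3 ld r2 <- r4: IF@6 ID@9 stall=0 (-) EX@10 MEM@11 WB@12
I4 mul r3 <- r5,r2: IF@9 ID@10 stall=2 (RAW on I3.r2 (WB@12)) EX@13 MEM@14 WB@15

Answer: 5 8 11 12 15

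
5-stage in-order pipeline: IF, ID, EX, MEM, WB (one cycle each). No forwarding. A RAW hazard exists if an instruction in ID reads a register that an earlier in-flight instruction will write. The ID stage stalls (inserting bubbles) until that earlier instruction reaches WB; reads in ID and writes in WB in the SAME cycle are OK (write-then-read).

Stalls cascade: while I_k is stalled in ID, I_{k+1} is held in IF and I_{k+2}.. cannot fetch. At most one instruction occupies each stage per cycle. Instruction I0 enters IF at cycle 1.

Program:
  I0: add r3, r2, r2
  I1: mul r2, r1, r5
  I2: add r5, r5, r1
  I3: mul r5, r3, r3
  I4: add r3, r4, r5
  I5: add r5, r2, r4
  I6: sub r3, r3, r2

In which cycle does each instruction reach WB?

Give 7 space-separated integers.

Answer: 5 6 7 8 11 12 14

Derivation:
I0 add r3 <- r2,r2: IF@1 ID@2 stall=0 (-) EX@3 MEM@4 WB@5
I1 mul r2 <- r1,r5: IF@2 ID@3 stall=0 (-) EX@4 MEM@5 WB@6
I2 add r5 <- r5,r1: IF@3 ID@4 stall=0 (-) EX@5 MEM@6 WB@7
I3 mul r5 <- r3,r3: IF@4 ID@5 stall=0 (-) EX@6 MEM@7 WB@8
I4 add r3 <- r4,r5: IF@5 ID@6 stall=2 (RAW on I3.r5 (WB@8)) EX@9 MEM@10 WB@11
I5 add r5 <- r2,r4: IF@6 ID@9 stall=0 (-) EX@10 MEM@11 WB@12
I6 sub r3 <- r3,r2: IF@9 ID@10 stall=1 (RAW on I4.r3 (WB@11)) EX@12 MEM@13 WB@14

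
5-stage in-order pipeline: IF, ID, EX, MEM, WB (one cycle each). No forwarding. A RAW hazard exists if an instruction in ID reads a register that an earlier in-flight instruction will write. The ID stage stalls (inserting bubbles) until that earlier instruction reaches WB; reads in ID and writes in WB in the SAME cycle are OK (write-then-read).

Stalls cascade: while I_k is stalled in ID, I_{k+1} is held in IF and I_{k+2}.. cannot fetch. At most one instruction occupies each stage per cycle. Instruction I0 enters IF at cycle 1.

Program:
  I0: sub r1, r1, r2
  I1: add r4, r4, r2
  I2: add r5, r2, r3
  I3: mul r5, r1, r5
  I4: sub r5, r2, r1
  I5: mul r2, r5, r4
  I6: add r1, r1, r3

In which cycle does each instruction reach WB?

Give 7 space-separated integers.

I0 sub r1 <- r1,r2: IF@1 ID@2 stall=0 (-) EX@3 MEM@4 WB@5
I1 add r4 <- r4,r2: IF@2 ID@3 stall=0 (-) EX@4 MEM@5 WB@6
I2 add r5 <- r2,r3: IF@3 ID@4 stall=0 (-) EX@5 MEM@6 WB@7
I3 mul r5 <- r1,r5: IF@4 ID@5 stall=2 (RAW on I2.r5 (WB@7)) EX@8 MEM@9 WB@10
I4 sub r5 <- r2,r1: IF@5 ID@8 stall=0 (-) EX@9 MEM@10 WB@11
I5 mul r2 <- r5,r4: IF@8 ID@9 stall=2 (RAW on I4.r5 (WB@11)) EX@12 MEM@13 WB@14
I6 add r1 <- r1,r3: IF@9 ID@12 stall=0 (-) EX@13 MEM@14 WB@15

Answer: 5 6 7 10 11 14 15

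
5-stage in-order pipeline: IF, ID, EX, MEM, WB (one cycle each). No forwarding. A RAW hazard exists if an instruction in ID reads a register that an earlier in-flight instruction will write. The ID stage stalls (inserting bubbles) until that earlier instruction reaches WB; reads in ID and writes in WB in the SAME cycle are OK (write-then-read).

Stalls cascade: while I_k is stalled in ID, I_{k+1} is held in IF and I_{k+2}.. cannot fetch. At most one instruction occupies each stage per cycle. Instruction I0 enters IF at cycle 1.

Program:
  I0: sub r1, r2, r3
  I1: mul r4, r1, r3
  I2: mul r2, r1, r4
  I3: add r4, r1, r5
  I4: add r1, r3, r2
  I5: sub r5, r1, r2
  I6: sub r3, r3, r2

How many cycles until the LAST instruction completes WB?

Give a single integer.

Answer: 18

Derivation:
I0 sub r1 <- r2,r3: IF@1 ID@2 stall=0 (-) EX@3 MEM@4 WB@5
I1 mul r4 <- r1,r3: IF@2 ID@3 stall=2 (RAW on I0.r1 (WB@5)) EX@6 MEM@7 WB@8
I2 mul r2 <- r1,r4: IF@3 ID@6 stall=2 (RAW on I1.r4 (WB@8)) EX@9 MEM@10 WB@11
I3 add r4 <- r1,r5: IF@6 ID@9 stall=0 (-) EX@10 MEM@11 WB@12
I4 add r1 <- r3,r2: IF@9 ID@10 stall=1 (RAW on I2.r2 (WB@11)) EX@12 MEM@13 WB@14
I5 sub r5 <- r1,r2: IF@10 ID@12 stall=2 (RAW on I4.r1 (WB@14)) EX@15 MEM@16 WB@17
I6 sub r3 <- r3,r2: IF@12 ID@15 stall=0 (-) EX@16 MEM@17 WB@18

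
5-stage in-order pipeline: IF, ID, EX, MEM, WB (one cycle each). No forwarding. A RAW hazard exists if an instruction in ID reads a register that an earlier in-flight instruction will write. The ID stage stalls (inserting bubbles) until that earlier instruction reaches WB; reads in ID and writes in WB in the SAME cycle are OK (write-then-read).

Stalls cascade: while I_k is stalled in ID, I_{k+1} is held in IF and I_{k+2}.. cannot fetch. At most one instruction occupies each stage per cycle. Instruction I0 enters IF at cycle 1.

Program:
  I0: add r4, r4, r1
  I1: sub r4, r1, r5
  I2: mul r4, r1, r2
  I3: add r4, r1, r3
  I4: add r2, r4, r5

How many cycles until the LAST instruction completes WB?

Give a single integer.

I0 add r4 <- r4,r1: IF@1 ID@2 stall=0 (-) EX@3 MEM@4 WB@5
I1 sub r4 <- r1,r5: IF@2 ID@3 stall=0 (-) EX@4 MEM@5 WB@6
I2 mul r4 <- r1,r2: IF@3 ID@4 stall=0 (-) EX@5 MEM@6 WB@7
I3 add r4 <- r1,r3: IF@4 ID@5 stall=0 (-) EX@6 MEM@7 WB@8
I4 add r2 <- r4,r5: IF@5 ID@6 stall=2 (RAW on I3.r4 (WB@8)) EX@9 MEM@10 WB@11

Answer: 11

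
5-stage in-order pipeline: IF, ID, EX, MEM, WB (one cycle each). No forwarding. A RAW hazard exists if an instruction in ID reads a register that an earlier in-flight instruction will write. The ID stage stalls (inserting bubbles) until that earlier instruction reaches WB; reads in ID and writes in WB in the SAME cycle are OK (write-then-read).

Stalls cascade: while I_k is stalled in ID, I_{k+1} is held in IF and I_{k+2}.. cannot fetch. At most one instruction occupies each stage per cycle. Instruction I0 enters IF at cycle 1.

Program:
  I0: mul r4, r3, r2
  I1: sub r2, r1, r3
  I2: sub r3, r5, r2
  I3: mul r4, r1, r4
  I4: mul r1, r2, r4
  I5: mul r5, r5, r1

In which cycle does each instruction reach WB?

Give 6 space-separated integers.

Answer: 5 6 9 10 13 16

Derivation:
I0 mul r4 <- r3,r2: IF@1 ID@2 stall=0 (-) EX@3 MEM@4 WB@5
I1 sub r2 <- r1,r3: IF@2 ID@3 stall=0 (-) EX@4 MEM@5 WB@6
I2 sub r3 <- r5,r2: IF@3 ID@4 stall=2 (RAW on I1.r2 (WB@6)) EX@7 MEM@8 WB@9
I3 mul r4 <- r1,r4: IF@4 ID@7 stall=0 (-) EX@8 MEM@9 WB@10
I4 mul r1 <- r2,r4: IF@7 ID@8 stall=2 (RAW on I3.r4 (WB@10)) EX@11 MEM@12 WB@13
I5 mul r5 <- r5,r1: IF@8 ID@11 stall=2 (RAW on I4.r1 (WB@13)) EX@14 MEM@15 WB@16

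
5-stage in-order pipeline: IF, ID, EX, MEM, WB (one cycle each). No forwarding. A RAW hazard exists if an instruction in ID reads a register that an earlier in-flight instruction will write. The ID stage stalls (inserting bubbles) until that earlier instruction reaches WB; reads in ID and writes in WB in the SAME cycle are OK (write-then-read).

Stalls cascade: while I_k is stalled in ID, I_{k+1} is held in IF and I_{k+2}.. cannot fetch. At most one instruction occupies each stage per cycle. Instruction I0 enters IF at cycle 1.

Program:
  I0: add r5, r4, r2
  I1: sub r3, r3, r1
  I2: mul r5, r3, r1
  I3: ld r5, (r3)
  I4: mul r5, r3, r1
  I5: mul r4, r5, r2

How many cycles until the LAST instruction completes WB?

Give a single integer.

Answer: 14

Derivation:
I0 add r5 <- r4,r2: IF@1 ID@2 stall=0 (-) EX@3 MEM@4 WB@5
I1 sub r3 <- r3,r1: IF@2 ID@3 stall=0 (-) EX@4 MEM@5 WB@6
I2 mul r5 <- r3,r1: IF@3 ID@4 stall=2 (RAW on I1.r3 (WB@6)) EX@7 MEM@8 WB@9
I3 ld r5 <- r3: IF@4 ID@7 stall=0 (-) EX@8 MEM@9 WB@10
I4 mul r5 <- r3,r1: IF@7 ID@8 stall=0 (-) EX@9 MEM@10 WB@11
I5 mul r4 <- r5,r2: IF@8 ID@9 stall=2 (RAW on I4.r5 (WB@11)) EX@12 MEM@13 WB@14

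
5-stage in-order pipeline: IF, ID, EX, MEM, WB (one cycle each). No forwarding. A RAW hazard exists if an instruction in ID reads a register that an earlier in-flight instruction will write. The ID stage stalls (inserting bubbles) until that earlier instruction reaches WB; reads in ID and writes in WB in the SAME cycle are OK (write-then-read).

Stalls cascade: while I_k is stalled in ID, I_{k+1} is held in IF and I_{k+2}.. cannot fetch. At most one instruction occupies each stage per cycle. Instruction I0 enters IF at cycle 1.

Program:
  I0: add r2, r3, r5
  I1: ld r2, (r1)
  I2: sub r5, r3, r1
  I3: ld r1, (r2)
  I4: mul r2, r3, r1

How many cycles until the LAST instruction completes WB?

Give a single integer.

I0 add r2 <- r3,r5: IF@1 ID@2 stall=0 (-) EX@3 MEM@4 WB@5
I1 ld r2 <- r1: IF@2 ID@3 stall=0 (-) EX@4 MEM@5 WB@6
I2 sub r5 <- r3,r1: IF@3 ID@4 stall=0 (-) EX@5 MEM@6 WB@7
I3 ld r1 <- r2: IF@4 ID@5 stall=1 (RAW on I1.r2 (WB@6)) EX@7 MEM@8 WB@9
I4 mul r2 <- r3,r1: IF@5 ID@7 stall=2 (RAW on I3.r1 (WB@9)) EX@10 MEM@11 WB@12

Answer: 12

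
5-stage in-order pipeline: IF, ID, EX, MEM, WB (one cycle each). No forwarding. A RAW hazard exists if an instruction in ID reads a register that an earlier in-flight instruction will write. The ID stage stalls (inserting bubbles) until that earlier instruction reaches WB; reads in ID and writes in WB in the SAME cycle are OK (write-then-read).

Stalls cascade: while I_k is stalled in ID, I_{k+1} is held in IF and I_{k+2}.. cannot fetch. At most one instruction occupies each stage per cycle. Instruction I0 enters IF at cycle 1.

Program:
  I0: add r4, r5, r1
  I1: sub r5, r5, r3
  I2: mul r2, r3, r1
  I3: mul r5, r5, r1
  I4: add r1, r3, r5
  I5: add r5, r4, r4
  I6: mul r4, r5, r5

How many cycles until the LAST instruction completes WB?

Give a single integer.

I0 add r4 <- r5,r1: IF@1 ID@2 stall=0 (-) EX@3 MEM@4 WB@5
I1 sub r5 <- r5,r3: IF@2 ID@3 stall=0 (-) EX@4 MEM@5 WB@6
I2 mul r2 <- r3,r1: IF@3 ID@4 stall=0 (-) EX@5 MEM@6 WB@7
I3 mul r5 <- r5,r1: IF@4 ID@5 stall=1 (RAW on I1.r5 (WB@6)) EX@7 MEM@8 WB@9
I4 add r1 <- r3,r5: IF@5 ID@7 stall=2 (RAW on I3.r5 (WB@9)) EX@10 MEM@11 WB@12
I5 add r5 <- r4,r4: IF@7 ID@10 stall=0 (-) EX@11 MEM@12 WB@13
I6 mul r4 <- r5,r5: IF@10 ID@11 stall=2 (RAW on I5.r5 (WB@13)) EX@14 MEM@15 WB@16

Answer: 16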